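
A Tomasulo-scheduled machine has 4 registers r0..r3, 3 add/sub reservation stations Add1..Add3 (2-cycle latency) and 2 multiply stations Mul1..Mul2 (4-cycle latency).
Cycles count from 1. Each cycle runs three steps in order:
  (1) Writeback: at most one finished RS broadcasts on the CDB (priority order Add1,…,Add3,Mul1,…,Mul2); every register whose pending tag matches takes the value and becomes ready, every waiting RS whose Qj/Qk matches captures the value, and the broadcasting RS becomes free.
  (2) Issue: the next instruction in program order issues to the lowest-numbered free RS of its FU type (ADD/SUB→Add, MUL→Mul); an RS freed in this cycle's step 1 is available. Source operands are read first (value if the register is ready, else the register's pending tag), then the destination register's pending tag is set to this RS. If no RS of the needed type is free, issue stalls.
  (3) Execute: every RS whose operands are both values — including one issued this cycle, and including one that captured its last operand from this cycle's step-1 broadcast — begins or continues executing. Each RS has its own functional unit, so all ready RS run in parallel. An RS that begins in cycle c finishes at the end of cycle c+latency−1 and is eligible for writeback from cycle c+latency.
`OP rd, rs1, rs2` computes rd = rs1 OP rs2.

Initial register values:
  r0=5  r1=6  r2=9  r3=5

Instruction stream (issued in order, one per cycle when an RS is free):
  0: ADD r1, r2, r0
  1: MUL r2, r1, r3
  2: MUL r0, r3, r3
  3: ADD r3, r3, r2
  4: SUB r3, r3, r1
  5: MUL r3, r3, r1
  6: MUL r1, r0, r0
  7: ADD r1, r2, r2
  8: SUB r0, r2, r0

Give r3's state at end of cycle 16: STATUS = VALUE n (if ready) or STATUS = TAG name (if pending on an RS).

  c1: issue ADD r1<-Add1  regs: r0:5,r1:Add1,r2:9,r3:5
  c2: issue MUL r2<-Mul1  regs: r0:5,r1:Add1,r2:Mul1,r3:5
  c3: CDB Add1=14; issue MUL r0<-Mul2  regs: r0:Mul2,r1:14,r2:Mul1,r3:5
  c4: issue ADD r3<-Add1  regs: r0:Mul2,r1:14,r2:Mul1,r3:Add1
  c5: issue SUB r3<-Add2  regs: r0:Mul2,r1:14,r2:Mul1,r3:Add2
  c6: stall  regs: r0:Mul2,r1:14,r2:Mul1,r3:Add2
  c7: CDB Mul1=70; issue MUL r3<-Mul1  regs: r0:Mul2,r1:14,r2:70,r3:Mul1
  c8: CDB Mul2=25; issue MUL r1<-Mul2  regs: r0:25,r1:Mul2,r2:70,r3:Mul1
  c9: CDB Add1=75; issue ADD r1<-Add1  regs: r0:25,r1:Add1,r2:70,r3:Mul1
  c10: issue SUB r0<-Add3  regs: r0:Add3,r1:Add1,r2:70,r3:Mul1
  c11: CDB Add1=140  regs: r0:Add3,r1:140,r2:70,r3:Mul1
  c12: CDB Add2=61  regs: r0:Add3,r1:140,r2:70,r3:Mul1
  c13: CDB Add3=45  regs: r0:45,r1:140,r2:70,r3:Mul1
  c14: CDB Mul2=625  regs: r0:45,r1:140,r2:70,r3:Mul1
  c15: -  regs: r0:45,r1:140,r2:70,r3:Mul1
  c16: CDB Mul1=854  regs: r0:45,r1:140,r2:70,r3:854

STATUS = VALUE 854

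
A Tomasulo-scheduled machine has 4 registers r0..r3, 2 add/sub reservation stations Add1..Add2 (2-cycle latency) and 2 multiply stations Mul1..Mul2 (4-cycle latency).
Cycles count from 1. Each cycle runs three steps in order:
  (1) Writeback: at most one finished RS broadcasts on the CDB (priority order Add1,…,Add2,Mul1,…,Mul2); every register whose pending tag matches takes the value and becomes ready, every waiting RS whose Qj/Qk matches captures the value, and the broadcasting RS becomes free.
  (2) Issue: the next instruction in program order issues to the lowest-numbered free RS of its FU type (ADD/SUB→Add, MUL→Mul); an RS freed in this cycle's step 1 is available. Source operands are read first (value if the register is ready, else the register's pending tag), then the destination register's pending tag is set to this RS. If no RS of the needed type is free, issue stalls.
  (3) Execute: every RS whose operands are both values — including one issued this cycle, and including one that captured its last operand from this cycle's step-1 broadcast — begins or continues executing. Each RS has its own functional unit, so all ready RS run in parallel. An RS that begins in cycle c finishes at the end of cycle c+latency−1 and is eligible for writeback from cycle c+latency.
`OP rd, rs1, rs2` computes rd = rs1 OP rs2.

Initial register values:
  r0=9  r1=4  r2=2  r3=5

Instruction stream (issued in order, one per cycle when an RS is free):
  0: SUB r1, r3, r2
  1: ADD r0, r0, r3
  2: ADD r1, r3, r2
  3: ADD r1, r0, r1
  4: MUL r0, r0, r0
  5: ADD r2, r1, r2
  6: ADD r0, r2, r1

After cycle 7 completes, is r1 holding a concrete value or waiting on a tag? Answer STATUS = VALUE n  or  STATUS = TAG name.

STATUS = VALUE 21

  c1: issue SUB r1<-Add1  regs: r0:9,r1:Add1,r2:2,r3:5
  c2: issue ADD r0<-Add2  regs: r0:Add2,r1:Add1,r2:2,r3:5
  c3: CDB Add1=3; issue ADD r1<-Add1  regs: r0:Add2,r1:Add1,r2:2,r3:5
  c4: CDB Add2=14; issue ADD r1<-Add2  regs: r0:14,r1:Add2,r2:2,r3:5
  c5: CDB Add1=7; issue MUL r0<-Mul1  regs: r0:Mul1,r1:Add2,r2:2,r3:5
  c6: issue ADD r2<-Add1  regs: r0:Mul1,r1:Add2,r2:Add1,r3:5
  c7: CDB Add2=21; issue ADD r0<-Add2  regs: r0:Add2,r1:21,r2:Add1,r3:5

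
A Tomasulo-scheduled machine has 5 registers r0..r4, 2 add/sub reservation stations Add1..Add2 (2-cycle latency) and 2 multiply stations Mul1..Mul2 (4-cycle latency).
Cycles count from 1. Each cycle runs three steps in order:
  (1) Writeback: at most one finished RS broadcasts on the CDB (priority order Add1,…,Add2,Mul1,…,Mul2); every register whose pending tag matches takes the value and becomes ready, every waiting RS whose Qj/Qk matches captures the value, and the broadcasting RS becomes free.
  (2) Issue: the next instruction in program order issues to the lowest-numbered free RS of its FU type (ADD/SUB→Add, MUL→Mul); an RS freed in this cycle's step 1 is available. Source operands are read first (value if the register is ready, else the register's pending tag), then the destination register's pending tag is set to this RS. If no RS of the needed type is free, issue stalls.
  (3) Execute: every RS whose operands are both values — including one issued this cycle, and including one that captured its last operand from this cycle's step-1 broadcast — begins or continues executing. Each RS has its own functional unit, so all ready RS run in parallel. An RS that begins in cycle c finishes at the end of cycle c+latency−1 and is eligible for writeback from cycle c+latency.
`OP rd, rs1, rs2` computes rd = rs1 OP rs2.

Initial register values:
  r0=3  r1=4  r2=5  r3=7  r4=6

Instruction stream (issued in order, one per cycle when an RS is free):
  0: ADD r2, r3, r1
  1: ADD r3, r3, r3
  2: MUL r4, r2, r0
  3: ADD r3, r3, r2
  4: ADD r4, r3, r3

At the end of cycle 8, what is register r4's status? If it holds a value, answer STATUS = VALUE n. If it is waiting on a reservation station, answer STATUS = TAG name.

cycle 1: issue ADD r2<-Add1 // r0:3,r1:4,r2:Add1,r3:7,r4:6
cycle 2: issue ADD r3<-Add2 // r0:3,r1:4,r2:Add1,r3:Add2,r4:6
cycle 3: CDB Add1=11; issue MUL r4<-Mul1 // r0:3,r1:4,r2:11,r3:Add2,r4:Mul1
cycle 4: CDB Add2=14; issue ADD r3<-Add1 // r0:3,r1:4,r2:11,r3:Add1,r4:Mul1
cycle 5: issue ADD r4<-Add2 // r0:3,r1:4,r2:11,r3:Add1,r4:Add2
cycle 6: CDB Add1=25 // r0:3,r1:4,r2:11,r3:25,r4:Add2
cycle 7: CDB Mul1=33 // r0:3,r1:4,r2:11,r3:25,r4:Add2
cycle 8: CDB Add2=50 // r0:3,r1:4,r2:11,r3:25,r4:50

STATUS = VALUE 50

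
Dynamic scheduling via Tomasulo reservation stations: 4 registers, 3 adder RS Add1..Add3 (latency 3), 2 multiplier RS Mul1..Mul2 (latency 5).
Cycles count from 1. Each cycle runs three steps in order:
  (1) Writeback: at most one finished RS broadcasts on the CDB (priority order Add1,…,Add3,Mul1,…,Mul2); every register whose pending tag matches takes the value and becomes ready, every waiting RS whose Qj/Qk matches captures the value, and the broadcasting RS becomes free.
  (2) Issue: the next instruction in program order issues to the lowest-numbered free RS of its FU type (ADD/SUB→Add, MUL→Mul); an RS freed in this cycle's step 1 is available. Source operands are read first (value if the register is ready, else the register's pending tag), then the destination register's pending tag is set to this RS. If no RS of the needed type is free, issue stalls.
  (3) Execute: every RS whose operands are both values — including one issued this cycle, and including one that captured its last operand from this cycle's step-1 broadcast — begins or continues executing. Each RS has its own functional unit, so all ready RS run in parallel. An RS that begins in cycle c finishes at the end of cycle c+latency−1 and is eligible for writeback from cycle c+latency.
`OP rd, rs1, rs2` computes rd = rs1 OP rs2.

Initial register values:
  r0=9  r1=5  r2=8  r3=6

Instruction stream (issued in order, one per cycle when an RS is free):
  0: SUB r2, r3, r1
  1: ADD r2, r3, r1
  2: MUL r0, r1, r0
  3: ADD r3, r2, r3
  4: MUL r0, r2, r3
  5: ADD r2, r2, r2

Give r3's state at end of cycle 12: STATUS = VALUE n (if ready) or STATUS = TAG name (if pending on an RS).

  c1: issue SUB r2<-Add1  regs: r0:9,r1:5,r2:Add1,r3:6
  c2: issue ADD r2<-Add2  regs: r0:9,r1:5,r2:Add2,r3:6
  c3: issue MUL r0<-Mul1  regs: r0:Mul1,r1:5,r2:Add2,r3:6
  c4: CDB Add1=1; issue ADD r3<-Add1  regs: r0:Mul1,r1:5,r2:Add2,r3:Add1
  c5: CDB Add2=11; issue MUL r0<-Mul2  regs: r0:Mul2,r1:5,r2:11,r3:Add1
  c6: issue ADD r2<-Add2  regs: r0:Mul2,r1:5,r2:Add2,r3:Add1
  c7: -  regs: r0:Mul2,r1:5,r2:Add2,r3:Add1
  c8: CDB Add1=17  regs: r0:Mul2,r1:5,r2:Add2,r3:17
  c9: CDB Add2=22  regs: r0:Mul2,r1:5,r2:22,r3:17
  c10: CDB Mul1=45  regs: r0:Mul2,r1:5,r2:22,r3:17
  c11: -  regs: r0:Mul2,r1:5,r2:22,r3:17
  c12: -  regs: r0:Mul2,r1:5,r2:22,r3:17

STATUS = VALUE 17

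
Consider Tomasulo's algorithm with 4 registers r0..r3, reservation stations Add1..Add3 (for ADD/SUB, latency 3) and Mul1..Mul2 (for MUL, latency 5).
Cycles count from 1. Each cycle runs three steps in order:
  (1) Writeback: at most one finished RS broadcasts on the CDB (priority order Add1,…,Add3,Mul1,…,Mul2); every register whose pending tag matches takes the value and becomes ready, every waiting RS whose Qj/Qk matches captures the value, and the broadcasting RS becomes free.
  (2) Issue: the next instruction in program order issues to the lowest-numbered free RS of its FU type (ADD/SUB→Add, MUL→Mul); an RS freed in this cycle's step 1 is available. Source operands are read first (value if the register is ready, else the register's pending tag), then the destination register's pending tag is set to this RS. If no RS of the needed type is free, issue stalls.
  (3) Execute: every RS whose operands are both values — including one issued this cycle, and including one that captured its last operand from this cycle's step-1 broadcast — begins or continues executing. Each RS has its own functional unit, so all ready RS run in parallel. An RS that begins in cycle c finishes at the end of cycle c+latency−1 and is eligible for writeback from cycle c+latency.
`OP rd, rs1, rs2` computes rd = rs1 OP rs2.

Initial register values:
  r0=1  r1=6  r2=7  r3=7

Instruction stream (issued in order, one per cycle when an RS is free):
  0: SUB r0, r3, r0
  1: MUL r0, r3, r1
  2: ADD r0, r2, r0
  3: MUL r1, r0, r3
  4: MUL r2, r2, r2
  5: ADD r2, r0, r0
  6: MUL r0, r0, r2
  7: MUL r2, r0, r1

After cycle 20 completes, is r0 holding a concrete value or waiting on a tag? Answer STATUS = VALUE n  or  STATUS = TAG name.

STATUS = VALUE 4802

cycle 1: issue SUB r0<-Add1 // r0:Add1,r1:6,r2:7,r3:7
cycle 2: issue MUL r0<-Mul1 // r0:Mul1,r1:6,r2:7,r3:7
cycle 3: issue ADD r0<-Add2 // r0:Add2,r1:6,r2:7,r3:7
cycle 4: CDB Add1=6; issue MUL r1<-Mul2 // r0:Add2,r1:Mul2,r2:7,r3:7
cycle 5: stall // r0:Add2,r1:Mul2,r2:7,r3:7
cycle 6: stall // r0:Add2,r1:Mul2,r2:7,r3:7
cycle 7: CDB Mul1=42; issue MUL r2<-Mul1 // r0:Add2,r1:Mul2,r2:Mul1,r3:7
cycle 8: issue ADD r2<-Add1 // r0:Add2,r1:Mul2,r2:Add1,r3:7
cycle 9: stall // r0:Add2,r1:Mul2,r2:Add1,r3:7
cycle 10: CDB Add2=49; stall // r0:49,r1:Mul2,r2:Add1,r3:7
cycle 11: stall // r0:49,r1:Mul2,r2:Add1,r3:7
cycle 12: CDB Mul1=49; issue MUL r0<-Mul1 // r0:Mul1,r1:Mul2,r2:Add1,r3:7
cycle 13: CDB Add1=98; stall // r0:Mul1,r1:Mul2,r2:98,r3:7
cycle 14: stall // r0:Mul1,r1:Mul2,r2:98,r3:7
cycle 15: CDB Mul2=343; issue MUL r2<-Mul2 // r0:Mul1,r1:343,r2:Mul2,r3:7
cycle 16: - // r0:Mul1,r1:343,r2:Mul2,r3:7
cycle 17: - // r0:Mul1,r1:343,r2:Mul2,r3:7
cycle 18: CDB Mul1=4802 // r0:4802,r1:343,r2:Mul2,r3:7
cycle 19: - // r0:4802,r1:343,r2:Mul2,r3:7
cycle 20: - // r0:4802,r1:343,r2:Mul2,r3:7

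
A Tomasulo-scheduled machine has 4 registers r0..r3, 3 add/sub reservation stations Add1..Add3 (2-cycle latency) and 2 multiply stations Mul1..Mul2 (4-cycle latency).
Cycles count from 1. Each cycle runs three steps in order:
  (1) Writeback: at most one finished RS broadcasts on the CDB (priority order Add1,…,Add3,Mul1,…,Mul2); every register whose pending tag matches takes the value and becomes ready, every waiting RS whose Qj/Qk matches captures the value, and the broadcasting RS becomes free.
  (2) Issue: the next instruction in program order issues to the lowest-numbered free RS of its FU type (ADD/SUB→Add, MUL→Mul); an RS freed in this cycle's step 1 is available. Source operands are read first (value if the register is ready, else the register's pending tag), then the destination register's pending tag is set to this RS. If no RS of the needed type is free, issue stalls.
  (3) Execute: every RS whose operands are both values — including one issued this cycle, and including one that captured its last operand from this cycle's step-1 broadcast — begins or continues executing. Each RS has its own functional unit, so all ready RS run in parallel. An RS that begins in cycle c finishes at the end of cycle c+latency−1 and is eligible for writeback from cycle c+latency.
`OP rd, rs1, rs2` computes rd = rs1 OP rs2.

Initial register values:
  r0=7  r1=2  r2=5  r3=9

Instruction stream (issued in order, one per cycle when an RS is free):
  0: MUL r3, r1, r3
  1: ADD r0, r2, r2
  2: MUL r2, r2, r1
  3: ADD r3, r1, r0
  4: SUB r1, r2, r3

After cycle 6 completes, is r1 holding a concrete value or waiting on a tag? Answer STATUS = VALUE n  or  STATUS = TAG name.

STATUS = TAG Add2

  c1: issue MUL r3<-Mul1  regs: r0:7,r1:2,r2:5,r3:Mul1
  c2: issue ADD r0<-Add1  regs: r0:Add1,r1:2,r2:5,r3:Mul1
  c3: issue MUL r2<-Mul2  regs: r0:Add1,r1:2,r2:Mul2,r3:Mul1
  c4: CDB Add1=10; issue ADD r3<-Add1  regs: r0:10,r1:2,r2:Mul2,r3:Add1
  c5: CDB Mul1=18; issue SUB r1<-Add2  regs: r0:10,r1:Add2,r2:Mul2,r3:Add1
  c6: CDB Add1=12  regs: r0:10,r1:Add2,r2:Mul2,r3:12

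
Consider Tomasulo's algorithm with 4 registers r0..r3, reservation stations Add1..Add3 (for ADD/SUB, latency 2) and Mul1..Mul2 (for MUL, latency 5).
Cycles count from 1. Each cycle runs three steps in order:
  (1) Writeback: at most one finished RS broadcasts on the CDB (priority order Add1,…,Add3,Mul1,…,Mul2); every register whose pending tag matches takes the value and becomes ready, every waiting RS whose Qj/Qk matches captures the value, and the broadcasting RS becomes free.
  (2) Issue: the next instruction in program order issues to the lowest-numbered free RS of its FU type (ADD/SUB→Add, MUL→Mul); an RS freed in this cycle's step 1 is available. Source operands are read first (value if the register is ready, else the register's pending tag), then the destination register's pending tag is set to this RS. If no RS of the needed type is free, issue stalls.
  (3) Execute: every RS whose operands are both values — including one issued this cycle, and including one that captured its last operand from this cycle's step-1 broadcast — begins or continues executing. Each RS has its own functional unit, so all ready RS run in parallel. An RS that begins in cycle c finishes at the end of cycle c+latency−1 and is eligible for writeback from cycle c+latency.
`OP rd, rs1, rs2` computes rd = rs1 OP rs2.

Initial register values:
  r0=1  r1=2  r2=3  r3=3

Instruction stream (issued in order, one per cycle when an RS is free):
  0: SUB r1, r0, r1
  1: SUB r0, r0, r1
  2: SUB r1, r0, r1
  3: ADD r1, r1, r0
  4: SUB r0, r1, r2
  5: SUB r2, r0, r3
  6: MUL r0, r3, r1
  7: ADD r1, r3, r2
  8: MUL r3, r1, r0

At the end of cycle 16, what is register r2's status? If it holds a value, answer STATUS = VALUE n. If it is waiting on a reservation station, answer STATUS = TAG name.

STATUS = VALUE -1

  c1: issue SUB r1<-Add1  regs: r0:1,r1:Add1,r2:3,r3:3
  c2: issue SUB r0<-Add2  regs: r0:Add2,r1:Add1,r2:3,r3:3
  c3: CDB Add1=-1; issue SUB r1<-Add1  regs: r0:Add2,r1:Add1,r2:3,r3:3
  c4: issue ADD r1<-Add3  regs: r0:Add2,r1:Add3,r2:3,r3:3
  c5: CDB Add2=2; issue SUB r0<-Add2  regs: r0:Add2,r1:Add3,r2:3,r3:3
  c6: stall  regs: r0:Add2,r1:Add3,r2:3,r3:3
  c7: CDB Add1=3; issue SUB r2<-Add1  regs: r0:Add2,r1:Add3,r2:Add1,r3:3
  c8: issue MUL r0<-Mul1  regs: r0:Mul1,r1:Add3,r2:Add1,r3:3
  c9: CDB Add3=5; issue ADD r1<-Add3  regs: r0:Mul1,r1:Add3,r2:Add1,r3:3
  c10: issue MUL r3<-Mul2  regs: r0:Mul1,r1:Add3,r2:Add1,r3:Mul2
  c11: CDB Add2=2  regs: r0:Mul1,r1:Add3,r2:Add1,r3:Mul2
  c12: -  regs: r0:Mul1,r1:Add3,r2:Add1,r3:Mul2
  c13: CDB Add1=-1  regs: r0:Mul1,r1:Add3,r2:-1,r3:Mul2
  c14: CDB Mul1=15  regs: r0:15,r1:Add3,r2:-1,r3:Mul2
  c15: CDB Add3=2  regs: r0:15,r1:2,r2:-1,r3:Mul2
  c16: -  regs: r0:15,r1:2,r2:-1,r3:Mul2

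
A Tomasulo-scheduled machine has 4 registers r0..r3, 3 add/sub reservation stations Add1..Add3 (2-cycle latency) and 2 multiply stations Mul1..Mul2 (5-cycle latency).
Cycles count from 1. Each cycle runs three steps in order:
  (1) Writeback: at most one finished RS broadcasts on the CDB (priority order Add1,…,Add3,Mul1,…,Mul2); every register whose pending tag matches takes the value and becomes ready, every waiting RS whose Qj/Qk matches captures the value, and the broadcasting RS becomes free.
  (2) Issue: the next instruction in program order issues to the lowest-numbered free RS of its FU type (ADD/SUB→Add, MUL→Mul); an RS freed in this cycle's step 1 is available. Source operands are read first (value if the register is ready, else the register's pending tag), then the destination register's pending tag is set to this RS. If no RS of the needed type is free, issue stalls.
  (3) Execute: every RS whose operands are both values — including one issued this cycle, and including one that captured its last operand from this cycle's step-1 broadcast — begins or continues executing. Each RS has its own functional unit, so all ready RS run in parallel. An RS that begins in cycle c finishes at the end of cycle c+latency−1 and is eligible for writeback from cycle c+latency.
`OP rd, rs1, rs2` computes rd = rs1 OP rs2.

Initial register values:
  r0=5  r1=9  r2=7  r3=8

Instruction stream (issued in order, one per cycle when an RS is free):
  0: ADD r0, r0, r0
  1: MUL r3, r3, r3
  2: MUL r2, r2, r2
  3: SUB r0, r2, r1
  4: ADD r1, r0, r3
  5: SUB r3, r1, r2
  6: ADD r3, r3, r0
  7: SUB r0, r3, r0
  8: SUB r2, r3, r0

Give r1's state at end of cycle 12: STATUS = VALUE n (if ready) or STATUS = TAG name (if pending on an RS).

STATUS = VALUE 104

c1: issue ADD r0<-Add1 | r0:Add1,r1:9,r2:7,r3:8
c2: issue MUL r3<-Mul1 | r0:Add1,r1:9,r2:7,r3:Mul1
c3: CDB Add1=10; issue MUL r2<-Mul2 | r0:10,r1:9,r2:Mul2,r3:Mul1
c4: issue SUB r0<-Add1 | r0:Add1,r1:9,r2:Mul2,r3:Mul1
c5: issue ADD r1<-Add2 | r0:Add1,r1:Add2,r2:Mul2,r3:Mul1
c6: issue SUB r3<-Add3 | r0:Add1,r1:Add2,r2:Mul2,r3:Add3
c7: CDB Mul1=64; stall | r0:Add1,r1:Add2,r2:Mul2,r3:Add3
c8: CDB Mul2=49; stall | r0:Add1,r1:Add2,r2:49,r3:Add3
c9: stall | r0:Add1,r1:Add2,r2:49,r3:Add3
c10: CDB Add1=40; issue ADD r3<-Add1 | r0:40,r1:Add2,r2:49,r3:Add1
c11: stall | r0:40,r1:Add2,r2:49,r3:Add1
c12: CDB Add2=104; issue SUB r0<-Add2 | r0:Add2,r1:104,r2:49,r3:Add1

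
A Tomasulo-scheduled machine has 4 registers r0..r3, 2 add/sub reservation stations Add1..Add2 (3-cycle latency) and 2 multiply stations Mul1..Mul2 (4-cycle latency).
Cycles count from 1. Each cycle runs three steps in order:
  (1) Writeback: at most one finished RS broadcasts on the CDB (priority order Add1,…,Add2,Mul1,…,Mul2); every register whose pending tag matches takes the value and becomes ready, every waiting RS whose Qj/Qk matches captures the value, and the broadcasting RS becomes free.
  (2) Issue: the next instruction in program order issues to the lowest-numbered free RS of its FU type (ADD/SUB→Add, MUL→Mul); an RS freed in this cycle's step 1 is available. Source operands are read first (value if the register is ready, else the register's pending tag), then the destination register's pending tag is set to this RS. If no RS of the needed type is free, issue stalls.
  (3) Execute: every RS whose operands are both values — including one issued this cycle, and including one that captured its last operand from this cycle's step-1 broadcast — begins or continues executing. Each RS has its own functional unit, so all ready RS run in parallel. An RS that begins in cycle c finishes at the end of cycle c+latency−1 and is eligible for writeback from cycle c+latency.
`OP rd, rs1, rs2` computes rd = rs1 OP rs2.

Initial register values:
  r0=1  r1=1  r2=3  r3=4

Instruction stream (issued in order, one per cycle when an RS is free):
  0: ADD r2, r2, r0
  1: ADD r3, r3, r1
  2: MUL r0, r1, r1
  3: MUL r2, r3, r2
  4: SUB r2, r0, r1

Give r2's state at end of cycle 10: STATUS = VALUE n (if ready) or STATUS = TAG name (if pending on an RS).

  c1: issue ADD r2<-Add1  regs: r0:1,r1:1,r2:Add1,r3:4
  c2: issue ADD r3<-Add2  regs: r0:1,r1:1,r2:Add1,r3:Add2
  c3: issue MUL r0<-Mul1  regs: r0:Mul1,r1:1,r2:Add1,r3:Add2
  c4: CDB Add1=4; issue MUL r2<-Mul2  regs: r0:Mul1,r1:1,r2:Mul2,r3:Add2
  c5: CDB Add2=5; issue SUB r2<-Add1  regs: r0:Mul1,r1:1,r2:Add1,r3:5
  c6: -  regs: r0:Mul1,r1:1,r2:Add1,r3:5
  c7: CDB Mul1=1  regs: r0:1,r1:1,r2:Add1,r3:5
  c8: -  regs: r0:1,r1:1,r2:Add1,r3:5
  c9: CDB Mul2=20  regs: r0:1,r1:1,r2:Add1,r3:5
  c10: CDB Add1=0  regs: r0:1,r1:1,r2:0,r3:5

STATUS = VALUE 0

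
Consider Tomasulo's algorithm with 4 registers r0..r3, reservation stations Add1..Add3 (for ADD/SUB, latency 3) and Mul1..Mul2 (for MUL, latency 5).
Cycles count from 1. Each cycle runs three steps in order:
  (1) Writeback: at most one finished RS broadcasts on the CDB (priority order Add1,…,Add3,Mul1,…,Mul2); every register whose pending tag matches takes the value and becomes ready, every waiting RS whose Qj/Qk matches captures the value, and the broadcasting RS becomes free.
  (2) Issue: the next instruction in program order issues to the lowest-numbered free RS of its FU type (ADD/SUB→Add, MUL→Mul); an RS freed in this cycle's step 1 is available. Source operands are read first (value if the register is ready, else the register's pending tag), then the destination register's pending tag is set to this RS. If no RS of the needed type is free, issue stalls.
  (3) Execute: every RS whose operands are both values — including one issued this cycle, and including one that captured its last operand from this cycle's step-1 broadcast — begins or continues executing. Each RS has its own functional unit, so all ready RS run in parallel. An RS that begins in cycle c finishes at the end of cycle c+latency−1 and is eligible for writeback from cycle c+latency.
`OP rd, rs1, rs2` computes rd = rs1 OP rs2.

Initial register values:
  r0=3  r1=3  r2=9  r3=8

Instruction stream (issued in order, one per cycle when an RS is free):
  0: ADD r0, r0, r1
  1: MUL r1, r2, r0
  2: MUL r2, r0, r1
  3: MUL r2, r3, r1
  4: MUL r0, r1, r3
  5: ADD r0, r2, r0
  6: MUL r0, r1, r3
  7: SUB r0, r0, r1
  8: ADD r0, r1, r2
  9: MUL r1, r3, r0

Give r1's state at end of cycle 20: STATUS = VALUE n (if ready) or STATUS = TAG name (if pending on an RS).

STATUS = TAG Mul1

cycle 1: issue ADD r0<-Add1 // r0:Add1,r1:3,r2:9,r3:8
cycle 2: issue MUL r1<-Mul1 // r0:Add1,r1:Mul1,r2:9,r3:8
cycle 3: issue MUL r2<-Mul2 // r0:Add1,r1:Mul1,r2:Mul2,r3:8
cycle 4: CDB Add1=6; stall // r0:6,r1:Mul1,r2:Mul2,r3:8
cycle 5: stall // r0:6,r1:Mul1,r2:Mul2,r3:8
cycle 6: stall // r0:6,r1:Mul1,r2:Mul2,r3:8
cycle 7: stall // r0:6,r1:Mul1,r2:Mul2,r3:8
cycle 8: stall // r0:6,r1:Mul1,r2:Mul2,r3:8
cycle 9: CDB Mul1=54; issue MUL r2<-Mul1 // r0:6,r1:54,r2:Mul1,r3:8
cycle 10: stall // r0:6,r1:54,r2:Mul1,r3:8
cycle 11: stall // r0:6,r1:54,r2:Mul1,r3:8
cycle 12: stall // r0:6,r1:54,r2:Mul1,r3:8
cycle 13: stall // r0:6,r1:54,r2:Mul1,r3:8
cycle 14: CDB Mul1=432; issue MUL r0<-Mul1 // r0:Mul1,r1:54,r2:432,r3:8
cycle 15: CDB Mul2=324; issue ADD r0<-Add1 // r0:Add1,r1:54,r2:432,r3:8
cycle 16: issue MUL r0<-Mul2 // r0:Mul2,r1:54,r2:432,r3:8
cycle 17: issue SUB r0<-Add2 // r0:Add2,r1:54,r2:432,r3:8
cycle 18: issue ADD r0<-Add3 // r0:Add3,r1:54,r2:432,r3:8
cycle 19: CDB Mul1=432; issue MUL r1<-Mul1 // r0:Add3,r1:Mul1,r2:432,r3:8
cycle 20: - // r0:Add3,r1:Mul1,r2:432,r3:8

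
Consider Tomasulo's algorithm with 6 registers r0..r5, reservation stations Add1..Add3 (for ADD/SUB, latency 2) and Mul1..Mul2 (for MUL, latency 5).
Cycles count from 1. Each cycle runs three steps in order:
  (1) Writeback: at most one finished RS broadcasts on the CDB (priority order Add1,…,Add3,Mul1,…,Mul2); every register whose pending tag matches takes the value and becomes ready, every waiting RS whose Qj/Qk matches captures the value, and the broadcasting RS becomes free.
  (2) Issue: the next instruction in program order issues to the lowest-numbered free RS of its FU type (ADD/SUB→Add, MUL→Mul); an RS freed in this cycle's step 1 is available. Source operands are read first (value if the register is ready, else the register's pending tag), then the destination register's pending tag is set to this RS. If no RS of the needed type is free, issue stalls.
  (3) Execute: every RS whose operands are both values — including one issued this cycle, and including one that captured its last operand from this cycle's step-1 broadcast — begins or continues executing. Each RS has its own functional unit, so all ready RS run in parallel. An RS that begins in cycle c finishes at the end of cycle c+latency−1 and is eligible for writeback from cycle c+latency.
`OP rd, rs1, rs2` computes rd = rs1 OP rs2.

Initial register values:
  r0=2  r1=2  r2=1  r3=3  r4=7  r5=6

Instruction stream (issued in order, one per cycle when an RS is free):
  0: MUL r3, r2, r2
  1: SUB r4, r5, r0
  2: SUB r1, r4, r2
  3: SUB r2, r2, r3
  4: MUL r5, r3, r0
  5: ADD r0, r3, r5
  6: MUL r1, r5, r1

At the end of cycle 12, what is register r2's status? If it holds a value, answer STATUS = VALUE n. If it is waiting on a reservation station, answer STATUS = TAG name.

STATUS = VALUE 0

c1: issue MUL r3<-Mul1 | r0:2,r1:2,r2:1,r3:Mul1,r4:7,r5:6
c2: issue SUB r4<-Add1 | r0:2,r1:2,r2:1,r3:Mul1,r4:Add1,r5:6
c3: issue SUB r1<-Add2 | r0:2,r1:Add2,r2:1,r3:Mul1,r4:Add1,r5:6
c4: CDB Add1=4; issue SUB r2<-Add1 | r0:2,r1:Add2,r2:Add1,r3:Mul1,r4:4,r5:6
c5: issue MUL r5<-Mul2 | r0:2,r1:Add2,r2:Add1,r3:Mul1,r4:4,r5:Mul2
c6: CDB Add2=3; issue ADD r0<-Add2 | r0:Add2,r1:3,r2:Add1,r3:Mul1,r4:4,r5:Mul2
c7: CDB Mul1=1; issue MUL r1<-Mul1 | r0:Add2,r1:Mul1,r2:Add1,r3:1,r4:4,r5:Mul2
c8: - | r0:Add2,r1:Mul1,r2:Add1,r3:1,r4:4,r5:Mul2
c9: CDB Add1=0 | r0:Add2,r1:Mul1,r2:0,r3:1,r4:4,r5:Mul2
c10: - | r0:Add2,r1:Mul1,r2:0,r3:1,r4:4,r5:Mul2
c11: - | r0:Add2,r1:Mul1,r2:0,r3:1,r4:4,r5:Mul2
c12: CDB Mul2=2 | r0:Add2,r1:Mul1,r2:0,r3:1,r4:4,r5:2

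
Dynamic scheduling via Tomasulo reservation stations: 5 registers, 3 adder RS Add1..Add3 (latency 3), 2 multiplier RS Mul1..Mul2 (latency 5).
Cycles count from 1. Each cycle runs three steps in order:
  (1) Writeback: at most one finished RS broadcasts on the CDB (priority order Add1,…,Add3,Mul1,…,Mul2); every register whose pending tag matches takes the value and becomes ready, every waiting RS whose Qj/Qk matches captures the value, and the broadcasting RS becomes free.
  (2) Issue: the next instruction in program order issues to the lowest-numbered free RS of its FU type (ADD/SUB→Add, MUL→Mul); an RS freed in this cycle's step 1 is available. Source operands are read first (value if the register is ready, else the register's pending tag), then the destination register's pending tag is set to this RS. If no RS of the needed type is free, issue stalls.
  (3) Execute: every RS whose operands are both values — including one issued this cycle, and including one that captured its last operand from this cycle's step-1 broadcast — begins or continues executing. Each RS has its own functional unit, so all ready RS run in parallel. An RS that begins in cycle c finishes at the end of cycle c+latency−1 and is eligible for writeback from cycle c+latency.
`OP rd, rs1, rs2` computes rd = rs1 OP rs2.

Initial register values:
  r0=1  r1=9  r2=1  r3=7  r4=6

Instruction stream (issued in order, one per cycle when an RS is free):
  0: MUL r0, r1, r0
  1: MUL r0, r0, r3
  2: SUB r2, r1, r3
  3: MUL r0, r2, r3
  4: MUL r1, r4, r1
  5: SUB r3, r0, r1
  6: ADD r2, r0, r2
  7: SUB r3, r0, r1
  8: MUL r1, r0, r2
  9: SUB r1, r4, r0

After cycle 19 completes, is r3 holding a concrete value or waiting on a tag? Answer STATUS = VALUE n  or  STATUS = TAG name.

cycle 1: issue MUL r0<-Mul1 // r0:Mul1,r1:9,r2:1,r3:7,r4:6
cycle 2: issue MUL r0<-Mul2 // r0:Mul2,r1:9,r2:1,r3:7,r4:6
cycle 3: issue SUB r2<-Add1 // r0:Mul2,r1:9,r2:Add1,r3:7,r4:6
cycle 4: stall // r0:Mul2,r1:9,r2:Add1,r3:7,r4:6
cycle 5: stall // r0:Mul2,r1:9,r2:Add1,r3:7,r4:6
cycle 6: CDB Add1=2; stall // r0:Mul2,r1:9,r2:2,r3:7,r4:6
cycle 7: CDB Mul1=9; issue MUL r0<-Mul1 // r0:Mul1,r1:9,r2:2,r3:7,r4:6
cycle 8: stall // r0:Mul1,r1:9,r2:2,r3:7,r4:6
cycle 9: stall // r0:Mul1,r1:9,r2:2,r3:7,r4:6
cycle 10: stall // r0:Mul1,r1:9,r2:2,r3:7,r4:6
cycle 11: stall // r0:Mul1,r1:9,r2:2,r3:7,r4:6
cycle 12: CDB Mul1=14; issue MUL r1<-Mul1 // r0:14,r1:Mul1,r2:2,r3:7,r4:6
cycle 13: CDB Mul2=63; issue SUB r3<-Add1 // r0:14,r1:Mul1,r2:2,r3:Add1,r4:6
cycle 14: issue ADD r2<-Add2 // r0:14,r1:Mul1,r2:Add2,r3:Add1,r4:6
cycle 15: issue SUB r3<-Add3 // r0:14,r1:Mul1,r2:Add2,r3:Add3,r4:6
cycle 16: issue MUL r1<-Mul2 // r0:14,r1:Mul2,r2:Add2,r3:Add3,r4:6
cycle 17: CDB Add2=16; issue SUB r1<-Add2 // r0:14,r1:Add2,r2:16,r3:Add3,r4:6
cycle 18: CDB Mul1=54 // r0:14,r1:Add2,r2:16,r3:Add3,r4:6
cycle 19: - // r0:14,r1:Add2,r2:16,r3:Add3,r4:6

STATUS = TAG Add3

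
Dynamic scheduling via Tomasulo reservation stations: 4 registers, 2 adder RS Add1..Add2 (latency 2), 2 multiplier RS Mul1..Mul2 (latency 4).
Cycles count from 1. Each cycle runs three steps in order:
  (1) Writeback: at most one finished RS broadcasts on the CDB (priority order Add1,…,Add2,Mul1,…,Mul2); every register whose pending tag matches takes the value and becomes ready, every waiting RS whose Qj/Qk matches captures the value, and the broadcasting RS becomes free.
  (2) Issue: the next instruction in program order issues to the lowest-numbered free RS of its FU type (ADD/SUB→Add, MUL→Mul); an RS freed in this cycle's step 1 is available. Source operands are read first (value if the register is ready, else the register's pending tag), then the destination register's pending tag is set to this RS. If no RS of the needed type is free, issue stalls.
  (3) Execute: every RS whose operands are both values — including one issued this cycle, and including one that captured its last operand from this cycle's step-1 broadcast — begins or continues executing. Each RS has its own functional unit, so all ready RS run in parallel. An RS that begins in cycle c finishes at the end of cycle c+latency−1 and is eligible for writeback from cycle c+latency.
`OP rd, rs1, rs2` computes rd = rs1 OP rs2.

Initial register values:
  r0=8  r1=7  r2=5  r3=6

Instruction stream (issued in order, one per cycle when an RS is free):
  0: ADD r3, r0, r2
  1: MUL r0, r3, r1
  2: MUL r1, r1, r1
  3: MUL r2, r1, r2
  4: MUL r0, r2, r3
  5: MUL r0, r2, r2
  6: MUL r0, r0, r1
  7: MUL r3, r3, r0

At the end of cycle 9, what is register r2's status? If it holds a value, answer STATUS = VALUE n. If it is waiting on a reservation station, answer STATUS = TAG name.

  c1: issue ADD r3<-Add1  regs: r0:8,r1:7,r2:5,r3:Add1
  c2: issue MUL r0<-Mul1  regs: r0:Mul1,r1:7,r2:5,r3:Add1
  c3: CDB Add1=13; issue MUL r1<-Mul2  regs: r0:Mul1,r1:Mul2,r2:5,r3:13
  c4: stall  regs: r0:Mul1,r1:Mul2,r2:5,r3:13
  c5: stall  regs: r0:Mul1,r1:Mul2,r2:5,r3:13
  c6: stall  regs: r0:Mul1,r1:Mul2,r2:5,r3:13
  c7: CDB Mul1=91; issue MUL r2<-Mul1  regs: r0:91,r1:Mul2,r2:Mul1,r3:13
  c8: CDB Mul2=49; issue MUL r0<-Mul2  regs: r0:Mul2,r1:49,r2:Mul1,r3:13
  c9: stall  regs: r0:Mul2,r1:49,r2:Mul1,r3:13

STATUS = TAG Mul1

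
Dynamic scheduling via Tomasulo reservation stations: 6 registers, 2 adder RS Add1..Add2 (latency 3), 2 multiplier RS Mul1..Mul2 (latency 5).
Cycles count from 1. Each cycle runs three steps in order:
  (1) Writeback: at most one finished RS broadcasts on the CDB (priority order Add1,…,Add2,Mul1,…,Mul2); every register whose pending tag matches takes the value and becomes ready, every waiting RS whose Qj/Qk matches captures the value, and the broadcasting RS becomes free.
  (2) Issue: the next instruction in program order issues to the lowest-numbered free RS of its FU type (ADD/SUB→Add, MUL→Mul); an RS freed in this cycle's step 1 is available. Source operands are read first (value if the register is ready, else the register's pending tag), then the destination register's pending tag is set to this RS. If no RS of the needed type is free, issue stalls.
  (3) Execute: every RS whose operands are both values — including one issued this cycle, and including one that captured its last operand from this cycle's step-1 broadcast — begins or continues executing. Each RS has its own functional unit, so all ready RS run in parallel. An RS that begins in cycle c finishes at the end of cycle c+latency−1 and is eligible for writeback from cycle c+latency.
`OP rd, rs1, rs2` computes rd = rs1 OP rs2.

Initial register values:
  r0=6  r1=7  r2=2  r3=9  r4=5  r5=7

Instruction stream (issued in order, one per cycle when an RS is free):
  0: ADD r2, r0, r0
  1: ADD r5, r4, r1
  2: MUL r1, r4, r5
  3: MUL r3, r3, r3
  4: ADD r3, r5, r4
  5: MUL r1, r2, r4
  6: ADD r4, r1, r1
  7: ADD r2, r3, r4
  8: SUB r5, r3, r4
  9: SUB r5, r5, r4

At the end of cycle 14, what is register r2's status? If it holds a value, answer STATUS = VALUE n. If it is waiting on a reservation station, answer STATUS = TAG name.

STATUS = TAG Add2

cycle 1: issue ADD r2<-Add1 // r0:6,r1:7,r2:Add1,r3:9,r4:5,r5:7
cycle 2: issue ADD r5<-Add2 // r0:6,r1:7,r2:Add1,r3:9,r4:5,r5:Add2
cycle 3: issue MUL r1<-Mul1 // r0:6,r1:Mul1,r2:Add1,r3:9,r4:5,r5:Add2
cycle 4: CDB Add1=12; issue MUL r3<-Mul2 // r0:6,r1:Mul1,r2:12,r3:Mul2,r4:5,r5:Add2
cycle 5: CDB Add2=12; issue ADD r3<-Add1 // r0:6,r1:Mul1,r2:12,r3:Add1,r4:5,r5:12
cycle 6: stall // r0:6,r1:Mul1,r2:12,r3:Add1,r4:5,r5:12
cycle 7: stall // r0:6,r1:Mul1,r2:12,r3:Add1,r4:5,r5:12
cycle 8: CDB Add1=17; stall // r0:6,r1:Mul1,r2:12,r3:17,r4:5,r5:12
cycle 9: CDB Mul2=81; issue MUL r1<-Mul2 // r0:6,r1:Mul2,r2:12,r3:17,r4:5,r5:12
cycle 10: CDB Mul1=60; issue ADD r4<-Add1 // r0:6,r1:Mul2,r2:12,r3:17,r4:Add1,r5:12
cycle 11: issue ADD r2<-Add2 // r0:6,r1:Mul2,r2:Add2,r3:17,r4:Add1,r5:12
cycle 12: stall // r0:6,r1:Mul2,r2:Add2,r3:17,r4:Add1,r5:12
cycle 13: stall // r0:6,r1:Mul2,r2:Add2,r3:17,r4:Add1,r5:12
cycle 14: CDB Mul2=60; stall // r0:6,r1:60,r2:Add2,r3:17,r4:Add1,r5:12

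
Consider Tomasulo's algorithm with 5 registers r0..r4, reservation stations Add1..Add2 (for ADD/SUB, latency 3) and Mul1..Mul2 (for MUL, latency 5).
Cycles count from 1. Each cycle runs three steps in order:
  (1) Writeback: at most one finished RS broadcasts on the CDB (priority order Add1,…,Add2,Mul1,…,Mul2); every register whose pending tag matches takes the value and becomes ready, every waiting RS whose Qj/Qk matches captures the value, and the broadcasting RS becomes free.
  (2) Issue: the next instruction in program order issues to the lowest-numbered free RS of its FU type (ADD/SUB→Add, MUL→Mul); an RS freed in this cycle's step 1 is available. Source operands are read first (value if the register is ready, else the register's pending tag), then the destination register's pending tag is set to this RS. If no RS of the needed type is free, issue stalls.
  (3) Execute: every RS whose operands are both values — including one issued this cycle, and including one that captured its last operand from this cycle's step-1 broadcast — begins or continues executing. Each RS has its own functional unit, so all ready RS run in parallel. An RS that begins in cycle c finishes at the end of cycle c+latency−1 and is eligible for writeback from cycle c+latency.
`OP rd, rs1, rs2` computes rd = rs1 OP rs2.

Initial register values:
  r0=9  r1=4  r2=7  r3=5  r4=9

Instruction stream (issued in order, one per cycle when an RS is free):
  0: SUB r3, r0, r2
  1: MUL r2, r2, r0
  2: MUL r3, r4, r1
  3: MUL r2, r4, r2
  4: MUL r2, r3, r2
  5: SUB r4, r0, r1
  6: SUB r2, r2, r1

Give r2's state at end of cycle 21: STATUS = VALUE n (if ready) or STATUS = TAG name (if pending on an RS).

STATUS = VALUE 20408

cycle 1: issue SUB r3<-Add1 // r0:9,r1:4,r2:7,r3:Add1,r4:9
cycle 2: issue MUL r2<-Mul1 // r0:9,r1:4,r2:Mul1,r3:Add1,r4:9
cycle 3: issue MUL r3<-Mul2 // r0:9,r1:4,r2:Mul1,r3:Mul2,r4:9
cycle 4: CDB Add1=2; stall // r0:9,r1:4,r2:Mul1,r3:Mul2,r4:9
cycle 5: stall // r0:9,r1:4,r2:Mul1,r3:Mul2,r4:9
cycle 6: stall // r0:9,r1:4,r2:Mul1,r3:Mul2,r4:9
cycle 7: CDB Mul1=63; issue MUL r2<-Mul1 // r0:9,r1:4,r2:Mul1,r3:Mul2,r4:9
cycle 8: CDB Mul2=36; issue MUL r2<-Mul2 // r0:9,r1:4,r2:Mul2,r3:36,r4:9
cycle 9: issue SUB r4<-Add1 // r0:9,r1:4,r2:Mul2,r3:36,r4:Add1
cycle 10: issue SUB r2<-Add2 // r0:9,r1:4,r2:Add2,r3:36,r4:Add1
cycle 11: - // r0:9,r1:4,r2:Add2,r3:36,r4:Add1
cycle 12: CDB Add1=5 // r0:9,r1:4,r2:Add2,r3:36,r4:5
cycle 13: CDB Mul1=567 // r0:9,r1:4,r2:Add2,r3:36,r4:5
cycle 14: - // r0:9,r1:4,r2:Add2,r3:36,r4:5
cycle 15: - // r0:9,r1:4,r2:Add2,r3:36,r4:5
cycle 16: - // r0:9,r1:4,r2:Add2,r3:36,r4:5
cycle 17: - // r0:9,r1:4,r2:Add2,r3:36,r4:5
cycle 18: CDB Mul2=20412 // r0:9,r1:4,r2:Add2,r3:36,r4:5
cycle 19: - // r0:9,r1:4,r2:Add2,r3:36,r4:5
cycle 20: - // r0:9,r1:4,r2:Add2,r3:36,r4:5
cycle 21: CDB Add2=20408 // r0:9,r1:4,r2:20408,r3:36,r4:5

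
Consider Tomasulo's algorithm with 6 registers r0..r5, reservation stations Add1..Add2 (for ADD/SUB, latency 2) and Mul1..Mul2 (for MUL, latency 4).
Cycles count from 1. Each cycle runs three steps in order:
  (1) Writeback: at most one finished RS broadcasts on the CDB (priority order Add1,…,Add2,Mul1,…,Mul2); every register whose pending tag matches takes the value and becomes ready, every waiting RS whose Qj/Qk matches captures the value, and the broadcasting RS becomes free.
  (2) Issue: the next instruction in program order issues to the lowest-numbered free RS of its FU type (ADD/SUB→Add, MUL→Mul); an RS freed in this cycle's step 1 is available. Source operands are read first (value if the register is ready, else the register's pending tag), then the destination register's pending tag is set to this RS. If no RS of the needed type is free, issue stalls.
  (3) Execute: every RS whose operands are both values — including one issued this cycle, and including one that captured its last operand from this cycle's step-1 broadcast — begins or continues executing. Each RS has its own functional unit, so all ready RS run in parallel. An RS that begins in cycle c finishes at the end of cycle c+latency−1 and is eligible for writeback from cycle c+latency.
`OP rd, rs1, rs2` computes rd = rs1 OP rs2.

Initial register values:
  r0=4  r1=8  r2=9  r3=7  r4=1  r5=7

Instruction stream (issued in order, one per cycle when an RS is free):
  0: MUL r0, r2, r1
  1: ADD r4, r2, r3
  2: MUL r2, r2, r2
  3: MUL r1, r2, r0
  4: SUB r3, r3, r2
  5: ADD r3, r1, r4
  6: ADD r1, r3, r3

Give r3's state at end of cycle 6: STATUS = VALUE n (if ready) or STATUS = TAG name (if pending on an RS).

cycle 1: issue MUL r0<-Mul1 // r0:Mul1,r1:8,r2:9,r3:7,r4:1,r5:7
cycle 2: issue ADD r4<-Add1 // r0:Mul1,r1:8,r2:9,r3:7,r4:Add1,r5:7
cycle 3: issue MUL r2<-Mul2 // r0:Mul1,r1:8,r2:Mul2,r3:7,r4:Add1,r5:7
cycle 4: CDB Add1=16; stall // r0:Mul1,r1:8,r2:Mul2,r3:7,r4:16,r5:7
cycle 5: CDB Mul1=72; issue MUL r1<-Mul1 // r0:72,r1:Mul1,r2:Mul2,r3:7,r4:16,r5:7
cycle 6: issue SUB r3<-Add1 // r0:72,r1:Mul1,r2:Mul2,r3:Add1,r4:16,r5:7

STATUS = TAG Add1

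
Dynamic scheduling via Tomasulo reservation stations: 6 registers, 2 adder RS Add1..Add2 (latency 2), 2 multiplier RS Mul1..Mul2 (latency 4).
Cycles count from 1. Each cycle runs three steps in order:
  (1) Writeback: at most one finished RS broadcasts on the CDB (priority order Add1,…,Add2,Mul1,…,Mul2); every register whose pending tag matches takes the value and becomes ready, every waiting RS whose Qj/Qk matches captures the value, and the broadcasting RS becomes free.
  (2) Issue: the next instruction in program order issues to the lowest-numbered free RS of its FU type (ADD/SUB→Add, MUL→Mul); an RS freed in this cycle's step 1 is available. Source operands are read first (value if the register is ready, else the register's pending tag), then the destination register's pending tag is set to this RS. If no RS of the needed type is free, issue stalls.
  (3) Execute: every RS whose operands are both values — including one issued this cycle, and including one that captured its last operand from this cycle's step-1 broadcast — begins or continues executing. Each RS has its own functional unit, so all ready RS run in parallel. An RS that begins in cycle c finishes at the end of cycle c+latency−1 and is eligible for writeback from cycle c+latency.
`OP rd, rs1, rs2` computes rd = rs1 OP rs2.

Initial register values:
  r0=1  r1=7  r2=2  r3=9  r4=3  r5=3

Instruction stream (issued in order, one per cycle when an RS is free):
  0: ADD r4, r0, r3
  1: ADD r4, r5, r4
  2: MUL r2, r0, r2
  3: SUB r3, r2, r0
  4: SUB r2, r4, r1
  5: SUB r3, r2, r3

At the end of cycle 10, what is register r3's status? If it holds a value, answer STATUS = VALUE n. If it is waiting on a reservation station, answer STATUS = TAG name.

  c1: issue ADD r4<-Add1  regs: r0:1,r1:7,r2:2,r3:9,r4:Add1,r5:3
  c2: issue ADD r4<-Add2  regs: r0:1,r1:7,r2:2,r3:9,r4:Add2,r5:3
  c3: CDB Add1=10; issue MUL r2<-Mul1  regs: r0:1,r1:7,r2:Mul1,r3:9,r4:Add2,r5:3
  c4: issue SUB r3<-Add1  regs: r0:1,r1:7,r2:Mul1,r3:Add1,r4:Add2,r5:3
  c5: CDB Add2=13; issue SUB r2<-Add2  regs: r0:1,r1:7,r2:Add2,r3:Add1,r4:13,r5:3
  c6: stall  regs: r0:1,r1:7,r2:Add2,r3:Add1,r4:13,r5:3
  c7: CDB Add2=6; issue SUB r3<-Add2  regs: r0:1,r1:7,r2:6,r3:Add2,r4:13,r5:3
  c8: CDB Mul1=2  regs: r0:1,r1:7,r2:6,r3:Add2,r4:13,r5:3
  c9: -  regs: r0:1,r1:7,r2:6,r3:Add2,r4:13,r5:3
  c10: CDB Add1=1  regs: r0:1,r1:7,r2:6,r3:Add2,r4:13,r5:3

STATUS = TAG Add2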